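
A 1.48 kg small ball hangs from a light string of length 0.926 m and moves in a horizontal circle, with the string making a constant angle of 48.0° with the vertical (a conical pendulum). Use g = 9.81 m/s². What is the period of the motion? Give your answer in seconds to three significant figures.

r = L sinθ = 0.6882 m. From T sinθ = mω²r and T cosθ = mg: tanθ = ω²r/g, so ω² = g tanθ / r = g/(L cosθ).
ω = √(g/(L cosθ)) = √(9.81/(0.926 × 0.6691)) = √15.83 = 3.979 rad/s.
Period = 2π/ω = 1.579 s.

1.58 s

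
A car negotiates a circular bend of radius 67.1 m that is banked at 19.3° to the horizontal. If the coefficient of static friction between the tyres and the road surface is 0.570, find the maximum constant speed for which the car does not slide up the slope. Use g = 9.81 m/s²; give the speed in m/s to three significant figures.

At the maximum speed, friction acts down the slope at its limiting value f = μN. Radially (horizontal, toward centre): N sinθ + μN cosθ = mv²/r. Vertically: N cosθ − μN sinθ = mg.
Dividing: v² = r g (sinθ + μcosθ)/(cosθ − μsinθ).
sinθ + μcosθ = 0.3305 + 0.570×0.9438 = 0.8685; cosθ − μsinθ = 0.9438 − 0.570×0.3305 = 0.7554.
v² = 67.1 × 9.81 × 0.8685/0.7554 = 756.8 m²/s², so v = 27.51 m/s.

27.5 m/s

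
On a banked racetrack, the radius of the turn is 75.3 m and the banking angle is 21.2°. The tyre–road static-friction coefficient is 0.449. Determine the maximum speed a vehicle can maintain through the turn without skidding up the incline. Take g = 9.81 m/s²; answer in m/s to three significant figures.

27.4 m/s

At the maximum speed, friction acts down the slope at its limiting value f = μN. Radially (horizontal, toward centre): N sinθ + μN cosθ = mv²/r. Vertically: N cosθ − μN sinθ = mg.
Dividing: v² = r g (sinθ + μcosθ)/(cosθ − μsinθ).
sinθ + μcosθ = 0.3616 + 0.449×0.9323 = 0.7802; cosθ − μsinθ = 0.9323 − 0.449×0.3616 = 0.7700.
v² = 75.3 × 9.81 × 0.7802/0.7700 = 748.6 m²/s², so v = 27.36 m/s.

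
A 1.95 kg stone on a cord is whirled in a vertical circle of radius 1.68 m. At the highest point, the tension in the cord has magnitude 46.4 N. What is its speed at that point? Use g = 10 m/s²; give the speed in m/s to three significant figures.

7.53 m/s

At the top, T + mg = mv²/r, so v = √(r(T/m + g)) = √(1.68 × (46.4/1.95 + 10.0)) = √(1.68 × 33.79) = √56.78 = 7.535 m/s.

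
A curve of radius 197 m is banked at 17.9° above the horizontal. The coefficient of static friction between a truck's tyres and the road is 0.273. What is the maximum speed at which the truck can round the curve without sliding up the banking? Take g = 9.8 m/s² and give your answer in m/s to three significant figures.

At the maximum speed, friction acts down the slope at its limiting value f = μN. Radially (horizontal, toward centre): N sinθ + μN cosθ = mv²/r. Vertically: N cosθ − μN sinθ = mg.
Dividing: v² = r g (sinθ + μcosθ)/(cosθ − μsinθ).
sinθ + μcosθ = 0.3074 + 0.273×0.9516 = 0.5671; cosθ − μsinθ = 0.9516 − 0.273×0.3074 = 0.8677.
v² = 197 × 9.8 × 0.5671/0.8677 = 1262 m²/s², so v = 35.52 m/s.

35.5 m/s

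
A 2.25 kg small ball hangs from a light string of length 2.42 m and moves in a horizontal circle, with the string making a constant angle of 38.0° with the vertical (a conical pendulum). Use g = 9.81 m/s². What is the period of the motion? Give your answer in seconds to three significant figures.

r = L sinθ = 1.490 m. From T sinθ = mω²r and T cosθ = mg: tanθ = ω²r/g, so ω² = g tanθ / r = g/(L cosθ).
ω = √(g/(L cosθ)) = √(9.81/(2.42 × 0.7880)) = √5.144 = 2.268 rad/s.
Period = 2π/ω = 2.770 s.

2.77 s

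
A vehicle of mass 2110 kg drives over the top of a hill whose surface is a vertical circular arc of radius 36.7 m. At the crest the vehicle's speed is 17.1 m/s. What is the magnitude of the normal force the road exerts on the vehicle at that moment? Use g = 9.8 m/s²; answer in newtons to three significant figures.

At the crest the centripetal acceleration points downward (toward the centre of the arc), so mg − N = mv²/r.
N = m(g − v²/r) = 2110 × (9.8 − (17.1)²/36.7) = 2110 × (9.8 − 7.968) = 2110 × 1.832 = 3866 N.

3870 N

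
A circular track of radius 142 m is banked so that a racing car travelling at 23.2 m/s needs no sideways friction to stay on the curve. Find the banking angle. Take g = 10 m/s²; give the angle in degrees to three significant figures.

20.8°

With no friction, the horizontal component of the normal force provides the centripetal force: N sinθ = mv²/r, while N cosθ = mg vertically.
Dividing: tanθ = v²/(r g) = (23.2)²/(142 × 10.0) = 538.2/1420 = 0.3790.
θ = arctan(0.3790) = 20.76°.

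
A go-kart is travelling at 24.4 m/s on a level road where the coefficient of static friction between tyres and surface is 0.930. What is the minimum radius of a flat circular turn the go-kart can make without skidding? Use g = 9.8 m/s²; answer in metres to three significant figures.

At the limit, μ_s m g = m v²/r, so r_min = v²/(μ_s g) = (24.4)²/(0.930 × 9.8) = 595.4/9.114 = 65.32 m.

65.3 m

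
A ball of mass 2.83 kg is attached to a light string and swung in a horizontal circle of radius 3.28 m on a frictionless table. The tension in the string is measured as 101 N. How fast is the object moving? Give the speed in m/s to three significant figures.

T = m v²/r ⇒ v = √(T r / m) = √(101 × 3.28 / 2.83) = √117.1 = 10.82 m/s.

10.8 m/s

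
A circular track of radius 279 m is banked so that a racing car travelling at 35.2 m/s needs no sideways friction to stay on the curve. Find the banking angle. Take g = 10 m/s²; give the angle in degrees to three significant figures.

23.9°

With no friction, the horizontal component of the normal force provides the centripetal force: N sinθ = mv²/r, while N cosθ = mg vertically.
Dividing: tanθ = v²/(r g) = (35.2)²/(279 × 10.0) = 1239/2790 = 0.4441.
θ = arctan(0.4441) = 23.95°.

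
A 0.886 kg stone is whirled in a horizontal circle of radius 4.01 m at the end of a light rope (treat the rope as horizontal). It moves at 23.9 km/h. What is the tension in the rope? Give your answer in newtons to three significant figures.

9.74 N

v = 23.9 km/h = 23.9/3.6 = 6.639 m/s.
The tension is the only horizontal force, so it supplies the full centripetal force: T = m v²/r = 0.886 × (6.639)²/4.01 = 0.886 × 44.07/4.01 = 9.738 N.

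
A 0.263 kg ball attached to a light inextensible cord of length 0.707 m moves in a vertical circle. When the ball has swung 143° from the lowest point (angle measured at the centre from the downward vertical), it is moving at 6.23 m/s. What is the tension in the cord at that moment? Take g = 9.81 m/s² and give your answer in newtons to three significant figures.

12.4 N

Take the radial direction toward the centre of the circle as positive. The component of the weight along the string toward the centre is −mg cos φ (φ measured from the bottom), so Newton's second law along the string gives T − mg cos φ = m v²/r.
cos 143° = -0.7986, so T = m(v²/r + g cos φ) = 0.263 × ((6.23)²/0.707 + 9.81 × -0.7986) = 0.263 × (54.90 + (-7.835)) = 0.263 × 47.06 = 12.38 N.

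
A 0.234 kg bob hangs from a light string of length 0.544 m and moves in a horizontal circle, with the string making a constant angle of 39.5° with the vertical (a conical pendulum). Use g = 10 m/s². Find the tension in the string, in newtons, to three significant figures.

Vertically the bob has no acceleration, so T cosθ = mg.
T = mg/cosθ = 0.234 × 10.0 / cos 39.5° = 2.340/0.7716 = 3.033 N.

3.03 N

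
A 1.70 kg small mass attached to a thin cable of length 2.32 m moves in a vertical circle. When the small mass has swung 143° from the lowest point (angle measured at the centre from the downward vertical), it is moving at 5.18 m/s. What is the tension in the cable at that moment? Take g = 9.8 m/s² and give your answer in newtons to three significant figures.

Take the radial direction toward the centre of the circle as positive. The component of the weight along the string toward the centre is −mg cos φ (φ measured from the bottom), so Newton's second law along the string gives T − mg cos φ = m v²/r.
cos 143° = -0.7986, so T = m(v²/r + g cos φ) = 1.70 × ((5.18)²/2.32 + 9.8 × -0.7986) = 1.70 × (11.57 + (-7.827)) = 1.70 × 3.739 = 6.356 N.

6.36 N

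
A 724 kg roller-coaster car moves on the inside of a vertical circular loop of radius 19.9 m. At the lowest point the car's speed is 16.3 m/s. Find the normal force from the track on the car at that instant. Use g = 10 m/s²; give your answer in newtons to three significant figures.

At the lowest point, N points up (toward the centre) and the weight mg points down (away from the centre), so the net inward force is N − mg = mv²/r.
N = m(v²/r + g) = 724 × ((16.3)²/19.9 + 10.0) = 724 × (13.35 + 10.0) = 724 × 23.35 = 16910 N.

16900 N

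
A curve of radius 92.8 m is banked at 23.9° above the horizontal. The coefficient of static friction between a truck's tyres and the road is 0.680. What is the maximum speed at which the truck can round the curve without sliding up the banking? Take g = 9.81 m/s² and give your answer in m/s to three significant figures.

At the maximum speed, friction acts down the slope at its limiting value f = μN. Radially (horizontal, toward centre): N sinθ + μN cosθ = mv²/r. Vertically: N cosθ − μN sinθ = mg.
Dividing: v² = r g (sinθ + μcosθ)/(cosθ − μsinθ).
sinθ + μcosθ = 0.4051 + 0.680×0.9143 = 1.027; cosθ − μsinθ = 0.9143 − 0.680×0.4051 = 0.6388.
v² = 92.8 × 9.81 × 1.027/0.6388 = 1463 m²/s², so v = 38.26 m/s.

38.3 m/s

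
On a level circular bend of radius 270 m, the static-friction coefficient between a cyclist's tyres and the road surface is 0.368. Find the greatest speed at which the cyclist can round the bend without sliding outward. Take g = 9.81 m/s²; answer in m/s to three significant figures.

On a flat curve, static friction is the only horizontal force, so it must supply the full centripetal force: μ_s m g = m v²/r.
Mass cancels: v_max = √(μ_s g r) = √(0.368 × 9.81 × 270) = √974.7 = 31.22 m/s.

31.2 m/s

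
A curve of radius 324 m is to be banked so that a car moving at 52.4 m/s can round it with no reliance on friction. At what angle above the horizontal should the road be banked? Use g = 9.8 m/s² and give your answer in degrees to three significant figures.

40.9°

With no friction, the horizontal component of the normal force provides the centripetal force: N sinθ = mv²/r, while N cosθ = mg vertically.
Dividing: tanθ = v²/(r g) = (52.4)²/(324 × 9.8) = 2746/3175 = 0.8648.
θ = arctan(0.8648) = 40.85°.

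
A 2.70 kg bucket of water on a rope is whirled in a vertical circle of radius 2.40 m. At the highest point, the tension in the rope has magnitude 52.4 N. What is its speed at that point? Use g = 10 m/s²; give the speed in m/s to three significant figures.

8.40 m/s

At the top, T + mg = mv²/r, so v = √(r(T/m + g)) = √(2.40 × (52.4/2.70 + 10.0)) = √(2.40 × 29.41) = √70.58 = 8.401 m/s.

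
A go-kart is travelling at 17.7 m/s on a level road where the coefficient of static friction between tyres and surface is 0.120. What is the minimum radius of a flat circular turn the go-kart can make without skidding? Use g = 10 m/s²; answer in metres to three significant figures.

At the limit, μ_s m g = m v²/r, so r_min = v²/(μ_s g) = (17.7)²/(0.120 × 10.0) = 313.3/1.200 = 261.1 m.

261 m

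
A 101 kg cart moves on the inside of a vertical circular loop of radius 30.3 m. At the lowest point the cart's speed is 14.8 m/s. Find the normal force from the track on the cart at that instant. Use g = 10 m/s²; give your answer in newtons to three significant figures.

1740 N

At the lowest point, N points up (toward the centre) and the weight mg points down (away from the centre), so the net inward force is N − mg = mv²/r.
N = m(v²/r + g) = 101 × ((14.8)²/30.3 + 10.0) = 101 × (7.229 + 10.0) = 101 × 17.23 = 1740 N.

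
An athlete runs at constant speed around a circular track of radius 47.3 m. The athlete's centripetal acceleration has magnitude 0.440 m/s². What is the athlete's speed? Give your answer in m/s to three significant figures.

4.56 m/s

a_c = v²/r ⇒ v = √(a_c · r) = √(0.440 × 47.3) = √20.81 = 4.562 m/s.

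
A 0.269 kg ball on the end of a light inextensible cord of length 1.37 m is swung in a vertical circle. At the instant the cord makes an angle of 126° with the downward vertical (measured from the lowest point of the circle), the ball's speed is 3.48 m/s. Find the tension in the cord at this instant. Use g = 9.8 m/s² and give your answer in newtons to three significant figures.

Take the radial direction toward the centre of the circle as positive. The component of the weight along the string toward the centre is −mg cos φ (φ measured from the bottom), so Newton's second law along the string gives T − mg cos φ = m v²/r.
cos 126° = -0.5878, so T = m(v²/r + g cos φ) = 0.269 × ((3.48)²/1.37 + 9.8 × -0.5878) = 0.269 × (8.840 + (-5.760)) = 0.269 × 3.079 = 0.8284 N.

0.828 N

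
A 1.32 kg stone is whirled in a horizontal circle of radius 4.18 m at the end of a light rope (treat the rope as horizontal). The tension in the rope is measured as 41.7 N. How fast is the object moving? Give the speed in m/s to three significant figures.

T = m v²/r ⇒ v = √(T r / m) = √(41.7 × 4.18 / 1.32) = √132.0 = 11.49 m/s.

11.5 m/s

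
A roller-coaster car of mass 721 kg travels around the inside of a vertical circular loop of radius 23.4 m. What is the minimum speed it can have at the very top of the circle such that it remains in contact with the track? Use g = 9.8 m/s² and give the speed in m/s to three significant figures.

15.1 m/s

At the highest point the centre is directly below, so both the weight and N act inward: N + mg = mv²/r.
At minimum speed N → 0, so mg = mv_min²/r ⇒ v_min = √(g r) = √(9.8 × 23.4) = 15.14 m/s.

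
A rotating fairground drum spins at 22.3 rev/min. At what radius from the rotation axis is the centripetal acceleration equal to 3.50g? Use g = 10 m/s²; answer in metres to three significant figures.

6.42 m

ω = 22.3 rev/min × 2π/60 = 2.335 rad/s.
a_c = ω²r = 3.50g ⇒ r = 3.50 × 10.0 / (2.335)² = 35.00/5.453 = 6.418 m.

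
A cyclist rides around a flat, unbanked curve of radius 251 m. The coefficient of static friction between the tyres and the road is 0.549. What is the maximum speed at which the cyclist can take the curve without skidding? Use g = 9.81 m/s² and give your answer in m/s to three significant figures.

On a flat curve, static friction is the only horizontal force, so it must supply the full centripetal force: μ_s m g = m v²/r.
Mass cancels: v_max = √(μ_s g r) = √(0.549 × 9.81 × 251) = √1352 = 36.77 m/s.

36.8 m/s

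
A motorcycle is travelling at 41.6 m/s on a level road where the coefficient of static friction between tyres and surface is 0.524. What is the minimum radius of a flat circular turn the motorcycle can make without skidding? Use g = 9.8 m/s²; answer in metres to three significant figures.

337 m

At the limit, μ_s m g = m v²/r, so r_min = v²/(μ_s g) = (41.6)²/(0.524 × 9.8) = 1731/5.135 = 337.0 m.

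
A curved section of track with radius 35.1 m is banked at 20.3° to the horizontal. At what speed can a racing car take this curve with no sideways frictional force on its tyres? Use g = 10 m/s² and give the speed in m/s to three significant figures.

On a frictionless banked curve, N sinθ = mv²/r and N cosθ = mg, so tanθ = v²/(rg).
v = √(r g tanθ) = √(35.1 × 10.0 × tan 20.3°) = √(35.1 × 10.0 × 0.3699) = √129.8 = 11.39 m/s.

11.4 m/s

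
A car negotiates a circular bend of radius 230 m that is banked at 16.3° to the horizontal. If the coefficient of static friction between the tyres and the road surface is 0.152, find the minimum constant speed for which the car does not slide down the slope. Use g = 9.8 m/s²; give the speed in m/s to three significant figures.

At the minimum speed, friction acts up the slope at its limiting value f = μN. Radially (horizontal, toward centre): N sinθ − μN cosθ = mv²/r. Vertically: N cosθ + μN sinθ = mg.
Dividing: v² = r g (sinθ − μcosθ)/(cosθ + μsinθ).
sinθ − μcosθ = 0.2807 − 0.152×0.9598 = 0.1348; cosθ + μsinθ = 0.9598 + 0.152×0.2807 = 1.002.
v² = 230 × 9.8 × 0.1348/1.002 = 303.0 m²/s², so v = 17.41 m/s.

17.4 m/s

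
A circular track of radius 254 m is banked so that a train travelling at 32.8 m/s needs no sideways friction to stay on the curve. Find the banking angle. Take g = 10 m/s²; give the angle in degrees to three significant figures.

With no friction, the horizontal component of the normal force provides the centripetal force: N sinθ = mv²/r, while N cosθ = mg vertically.
Dividing: tanθ = v²/(r g) = (32.8)²/(254 × 10.0) = 1076/2540 = 0.4236.
θ = arctan(0.4236) = 22.96°.

23.0°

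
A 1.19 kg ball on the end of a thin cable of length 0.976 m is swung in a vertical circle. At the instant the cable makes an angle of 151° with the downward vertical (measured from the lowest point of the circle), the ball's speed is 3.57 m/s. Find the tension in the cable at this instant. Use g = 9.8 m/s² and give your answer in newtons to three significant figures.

Take the radial direction toward the centre of the circle as positive. The component of the weight along the string toward the centre is −mg cos φ (φ measured from the bottom), so Newton's second law along the string gives T − mg cos φ = m v²/r.
cos 151° = -0.8746, so T = m(v²/r + g cos φ) = 1.19 × ((3.57)²/0.976 + 9.8 × -0.8746) = 1.19 × (13.06 + (-8.571)) = 1.19 × 4.487 = 5.340 N.

5.34 N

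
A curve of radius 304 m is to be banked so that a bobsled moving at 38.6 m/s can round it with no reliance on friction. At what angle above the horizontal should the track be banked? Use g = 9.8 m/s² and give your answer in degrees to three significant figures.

26.6°

With no friction, the horizontal component of the normal force provides the centripetal force: N sinθ = mv²/r, while N cosθ = mg vertically.
Dividing: tanθ = v²/(r g) = (38.6)²/(304 × 9.8) = 1490/2979 = 0.5001.
θ = arctan(0.5001) = 26.57°.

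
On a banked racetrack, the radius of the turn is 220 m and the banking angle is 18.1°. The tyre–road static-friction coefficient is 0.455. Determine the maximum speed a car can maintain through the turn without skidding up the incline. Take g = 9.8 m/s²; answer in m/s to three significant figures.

At the maximum speed, friction acts down the slope at its limiting value f = μN. Radially (horizontal, toward centre): N sinθ + μN cosθ = mv²/r. Vertically: N cosθ − μN sinθ = mg.
Dividing: v² = r g (sinθ + μcosθ)/(cosθ − μsinθ).
sinθ + μcosθ = 0.3107 + 0.455×0.9505 = 0.7432; cosθ − μsinθ = 0.9505 − 0.455×0.3107 = 0.8092.
v² = 220 × 9.8 × 0.7432/0.8092 = 1980 m²/s², so v = 44.50 m/s.

44.5 m/s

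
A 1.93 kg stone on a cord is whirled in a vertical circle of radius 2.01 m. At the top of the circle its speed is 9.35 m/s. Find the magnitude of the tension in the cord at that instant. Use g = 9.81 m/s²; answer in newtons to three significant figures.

65.0 N

At the top, both T and the weight mg point inward (toward the centre), so T + mg = mv²/r.
T = m(v²/r − g) = 1.93 × ((9.35)²/2.01 − 9.81) = 1.93 × (43.49 − 9.81) = 1.93 × 33.68 = 65.01 N.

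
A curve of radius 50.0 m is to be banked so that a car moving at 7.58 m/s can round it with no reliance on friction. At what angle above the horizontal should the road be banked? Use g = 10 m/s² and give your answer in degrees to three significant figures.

6.56°

With no friction, the horizontal component of the normal force provides the centripetal force: N sinθ = mv²/r, while N cosθ = mg vertically.
Dividing: tanθ = v²/(r g) = (7.58)²/(50.0 × 10.0) = 57.46/500.0 = 0.1149.
θ = arctan(0.1149) = 6.555°.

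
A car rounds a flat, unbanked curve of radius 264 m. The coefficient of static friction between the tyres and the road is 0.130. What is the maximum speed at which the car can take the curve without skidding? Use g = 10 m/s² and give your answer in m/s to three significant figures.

Friction provides the centripetal force on a flat curve. At maximum speed it is at its limiting value: μ_s m g = m v²/r.
Mass cancels: v_max = √(μ_s g r) = √(0.130 × 10.0 × 264) = √343.2 = 18.53 m/s.

18.5 m/s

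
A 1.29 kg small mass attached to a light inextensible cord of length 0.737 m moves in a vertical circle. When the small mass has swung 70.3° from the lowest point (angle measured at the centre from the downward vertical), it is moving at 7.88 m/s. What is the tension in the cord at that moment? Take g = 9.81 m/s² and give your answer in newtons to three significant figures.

113 N

Take the radial direction toward the centre of the circle as positive. The component of the weight along the string toward the centre is −mg cos φ (φ measured from the bottom), so Newton's second law along the string gives T − mg cos φ = m v²/r.
cos 70.3° = 0.3371, so T = m(v²/r + g cos φ) = 1.29 × ((7.88)²/0.737 + 9.81 × 0.3371) = 1.29 × (84.25 + (3.307)) = 1.29 × 87.56 = 113.0 N.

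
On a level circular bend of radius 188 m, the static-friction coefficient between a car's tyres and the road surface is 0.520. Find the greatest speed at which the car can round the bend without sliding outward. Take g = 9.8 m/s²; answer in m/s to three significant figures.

Friction provides the centripetal force on a flat curve. At maximum speed it is at its limiting value: μ_s m g = m v²/r.
Mass cancels: v_max = √(μ_s g r) = √(0.520 × 9.8 × 188) = √958.0 = 30.95 m/s.

31.0 m/s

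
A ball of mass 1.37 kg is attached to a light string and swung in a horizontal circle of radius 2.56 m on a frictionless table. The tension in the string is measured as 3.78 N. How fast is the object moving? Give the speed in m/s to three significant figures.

T = m v²/r ⇒ v = √(T r / m) = √(3.78 × 2.56 / 1.37) = √7.063 = 2.658 m/s.

2.66 m/s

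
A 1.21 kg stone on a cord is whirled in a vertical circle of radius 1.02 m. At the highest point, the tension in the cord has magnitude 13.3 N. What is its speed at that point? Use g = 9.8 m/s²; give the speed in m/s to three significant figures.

At the top, T + mg = mv²/r, so v = √(r(T/m + g)) = √(1.02 × (13.3/1.21 + 9.8)) = √(1.02 × 20.79) = √21.21 = 4.605 m/s.

4.61 m/s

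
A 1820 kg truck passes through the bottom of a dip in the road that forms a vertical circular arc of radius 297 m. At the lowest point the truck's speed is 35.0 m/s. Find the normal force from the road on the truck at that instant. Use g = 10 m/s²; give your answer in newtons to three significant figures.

At the lowest point, N points up (toward the centre) and the weight mg points down (away from the centre), so the net inward force is N − mg = mv²/r.
N = m(v²/r + g) = 1820 × ((35.0)²/297 + 10.0) = 1820 × (4.125 + 10.0) = 1820 × 14.12 = 25710 N.

25700 N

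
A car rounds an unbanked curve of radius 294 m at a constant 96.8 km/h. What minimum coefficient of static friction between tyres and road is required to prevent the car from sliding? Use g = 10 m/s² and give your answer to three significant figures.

0.246

v = 96.8/3.6 = 26.89 m/s.
Friction provides the centripetal force: μ_s m g = m v²/r, so μ_s = v²/(g r) = (26.89)²/(10.0 × 294) = 723.0/2940 = 0.2459.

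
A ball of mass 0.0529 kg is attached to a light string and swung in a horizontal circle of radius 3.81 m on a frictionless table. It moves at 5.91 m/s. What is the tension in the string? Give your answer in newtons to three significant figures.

0.485 N

The tension is the only horizontal force, so it supplies the full centripetal force: T = m v²/r = 0.0529 × (5.910)²/3.81 = 0.0529 × 34.93/3.81 = 0.4850 N.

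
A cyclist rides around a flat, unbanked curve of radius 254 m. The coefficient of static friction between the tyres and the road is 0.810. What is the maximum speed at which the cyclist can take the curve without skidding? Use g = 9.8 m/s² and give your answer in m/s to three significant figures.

Friction provides the centripetal force on a flat curve. At maximum speed it is at its limiting value: μ_s m g = m v²/r.
Mass cancels: v_max = √(μ_s g r) = √(0.810 × 9.8 × 254) = √2016 = 44.90 m/s.

44.9 m/s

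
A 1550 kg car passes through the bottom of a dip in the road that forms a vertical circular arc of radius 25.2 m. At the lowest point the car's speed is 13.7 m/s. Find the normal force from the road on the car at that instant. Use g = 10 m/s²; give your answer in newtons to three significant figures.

At the lowest point, N points up (toward the centre) and the weight mg points down (away from the centre), so the net inward force is N − mg = mv²/r.
N = m(v²/r + g) = 1550 × ((13.7)²/25.2 + 10.0) = 1550 × (7.448 + 10.0) = 1550 × 17.45 = 27040 N.

27000 N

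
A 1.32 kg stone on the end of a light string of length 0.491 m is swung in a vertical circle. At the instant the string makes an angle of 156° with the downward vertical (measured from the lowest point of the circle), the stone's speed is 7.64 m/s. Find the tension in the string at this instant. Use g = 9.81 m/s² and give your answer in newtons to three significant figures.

145 N

Take the radial direction toward the centre of the circle as positive. The component of the weight along the string toward the centre is −mg cos φ (φ measured from the bottom), so Newton's second law along the string gives T − mg cos φ = m v²/r.
cos 156° = -0.9135, so T = m(v²/r + g cos φ) = 1.32 × ((7.64)²/0.491 + 9.81 × -0.9135) = 1.32 × (118.9 + (-8.962)) = 1.32 × 109.9 = 145.1 N.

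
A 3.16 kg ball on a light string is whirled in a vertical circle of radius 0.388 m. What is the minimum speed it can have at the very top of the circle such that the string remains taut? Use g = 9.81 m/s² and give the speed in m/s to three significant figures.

At the top, both weight mg and T point toward the centre: T + mg = mv²/r.
At minimum speed T → 0, so mg = mv_min²/r ⇒ v_min = √(g r) = √(9.81 × 0.388) = 1.951 m/s.

1.95 m/s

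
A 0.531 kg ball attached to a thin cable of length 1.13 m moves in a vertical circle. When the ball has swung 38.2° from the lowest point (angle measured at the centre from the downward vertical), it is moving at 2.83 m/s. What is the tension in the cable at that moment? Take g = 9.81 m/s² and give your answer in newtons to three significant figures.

7.86 N

Take the radial direction toward the centre of the circle as positive. The component of the weight along the string toward the centre is −mg cos φ (φ measured from the bottom), so Newton's second law along the string gives T − mg cos φ = m v²/r.
cos 38.2° = 0.7859, so T = m(v²/r + g cos φ) = 0.531 × ((2.83)²/1.13 + 9.81 × 0.7859) = 0.531 × (7.088 + (7.709)) = 0.531 × 14.80 = 7.857 N.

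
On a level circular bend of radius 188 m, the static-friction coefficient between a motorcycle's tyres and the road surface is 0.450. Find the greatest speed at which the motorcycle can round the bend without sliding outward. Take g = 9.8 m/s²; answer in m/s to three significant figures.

The only inward force on a level bend is static friction, so at the limit f_s = μ_s N = μ_s m g = m v²/r.
Mass cancels: v_max = √(μ_s g r) = √(0.450 × 9.8 × 188) = √829.1 = 28.79 m/s.

28.8 m/s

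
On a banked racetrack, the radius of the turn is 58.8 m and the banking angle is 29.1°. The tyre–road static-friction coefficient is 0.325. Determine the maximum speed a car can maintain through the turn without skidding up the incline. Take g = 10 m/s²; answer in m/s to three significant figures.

25.2 m/s

At the maximum speed, friction acts down the slope at its limiting value f = μN. Radially (horizontal, toward centre): N sinθ + μN cosθ = mv²/r. Vertically: N cosθ − μN sinθ = mg.
Dividing: v² = r g (sinθ + μcosθ)/(cosθ − μsinθ).
sinθ + μcosθ = 0.4863 + 0.325×0.8738 = 0.7703; cosθ − μsinθ = 0.8738 − 0.325×0.4863 = 0.7157.
v² = 58.8 × 10.0 × 0.7703/0.7157 = 632.9 m²/s², so v = 25.16 m/s.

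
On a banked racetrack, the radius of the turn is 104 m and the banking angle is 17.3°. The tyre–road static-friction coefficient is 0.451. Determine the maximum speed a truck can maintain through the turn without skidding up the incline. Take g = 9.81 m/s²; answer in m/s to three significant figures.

At the maximum speed, friction acts down the slope at its limiting value f = μN. Radially (horizontal, toward centre): N sinθ + μN cosθ = mv²/r. Vertically: N cosθ − μN sinθ = mg.
Dividing: v² = r g (sinθ + μcosθ)/(cosθ − μsinθ).
sinθ + μcosθ = 0.2974 + 0.451×0.9548 = 0.7280; cosθ − μsinθ = 0.9548 − 0.451×0.2974 = 0.8206.
v² = 104 × 9.81 × 0.7280/0.8206 = 905.0 m²/s², so v = 30.08 m/s.

30.1 m/s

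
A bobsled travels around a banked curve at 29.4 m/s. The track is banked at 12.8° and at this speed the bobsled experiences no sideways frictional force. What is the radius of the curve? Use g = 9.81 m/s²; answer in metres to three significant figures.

388 m

Frictionless banking: tanθ = v²/(rg), so r = v²/(g tanθ).
r = (29.4)²/(9.81 × tan 12.8°) = 864.4/(9.81 × 0.2272) = 864.4/2.229 = 387.8 m.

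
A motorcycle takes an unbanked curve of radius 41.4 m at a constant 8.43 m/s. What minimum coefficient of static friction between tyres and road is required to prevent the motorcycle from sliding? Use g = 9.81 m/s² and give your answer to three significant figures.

Friction provides the centripetal force: μ_s m g = m v²/r, so μ_s = v²/(g r) = (8.430)²/(9.81 × 41.4) = 71.06/406.1 = 0.1750.

0.175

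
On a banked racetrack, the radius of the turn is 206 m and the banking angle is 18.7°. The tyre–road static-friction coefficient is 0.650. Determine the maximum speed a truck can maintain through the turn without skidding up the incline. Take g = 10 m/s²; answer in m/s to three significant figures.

51.1 m/s

At the maximum speed, friction acts down the slope at its limiting value f = μN. Radially (horizontal, toward centre): N sinθ + μN cosθ = mv²/r. Vertically: N cosθ − μN sinθ = mg.
Dividing: v² = r g (sinθ + μcosθ)/(cosθ − μsinθ).
sinθ + μcosθ = 0.3206 + 0.650×0.9472 = 0.9363; cosθ − μsinθ = 0.9472 − 0.650×0.3206 = 0.7388.
v² = 206 × 10.0 × 0.9363/0.7388 = 2611 m²/s², so v = 51.09 m/s.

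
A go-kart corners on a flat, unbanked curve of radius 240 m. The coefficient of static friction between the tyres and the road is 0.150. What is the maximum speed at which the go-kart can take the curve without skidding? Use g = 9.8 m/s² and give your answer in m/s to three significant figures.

On a flat curve, static friction is the only horizontal force, so it must supply the full centripetal force: μ_s m g = m v²/r.
Mass cancels: v_max = √(μ_s g r) = √(0.150 × 9.8 × 240) = √352.8 = 18.78 m/s.

18.8 m/s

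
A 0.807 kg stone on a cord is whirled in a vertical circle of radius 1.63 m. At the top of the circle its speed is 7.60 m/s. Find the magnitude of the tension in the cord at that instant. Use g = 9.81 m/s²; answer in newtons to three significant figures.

At the top, both T and the weight mg point inward (toward the centre), so T + mg = mv²/r.
T = m(v²/r − g) = 0.807 × ((7.60)²/1.63 − 9.81) = 0.807 × (35.44 − 9.81) = 0.807 × 25.63 = 20.68 N.

20.7 N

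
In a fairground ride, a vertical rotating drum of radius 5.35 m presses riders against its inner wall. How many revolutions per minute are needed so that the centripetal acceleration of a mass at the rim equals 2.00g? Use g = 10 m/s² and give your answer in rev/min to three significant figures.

Require ω²r = 2.00g, so ω = √(2.00 × 10.0/5.35) = 1.933 rad/s.
In rev/min: ω × 60/(2π) = 1.933 × 60/(2π) = 18.46 rev/min.

18.5 rev/min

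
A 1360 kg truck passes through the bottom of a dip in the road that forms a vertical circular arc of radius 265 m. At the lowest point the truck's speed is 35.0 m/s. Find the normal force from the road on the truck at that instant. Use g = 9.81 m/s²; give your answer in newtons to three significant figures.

At the lowest point, N points up (toward the centre) and the weight mg points down (away from the centre), so the net inward force is N − mg = mv²/r.
N = m(v²/r + g) = 1360 × ((35.0)²/265 + 9.81) = 1360 × (4.623 + 9.81) = 1360 × 14.43 = 19630 N.

19600 N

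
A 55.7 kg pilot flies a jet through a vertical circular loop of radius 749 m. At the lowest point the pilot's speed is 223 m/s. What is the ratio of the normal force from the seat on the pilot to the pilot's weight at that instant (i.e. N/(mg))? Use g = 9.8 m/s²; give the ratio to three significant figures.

7.77

At the bottom, N − mg = mv²/r, so N = m(v²/r + g) and N/(mg) = v²/(rg) + 1 = (223)²/(749 × 9.8) + 1 = 6.775 + 1 = 7.775.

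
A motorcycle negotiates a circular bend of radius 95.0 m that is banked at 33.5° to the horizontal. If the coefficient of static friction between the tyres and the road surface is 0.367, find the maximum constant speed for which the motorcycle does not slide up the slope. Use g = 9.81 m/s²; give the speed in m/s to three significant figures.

At the maximum speed, friction acts down the slope at its limiting value f = μN. Radially (horizontal, toward centre): N sinθ + μN cosθ = mv²/r. Vertically: N cosθ − μN sinθ = mg.
Dividing: v² = r g (sinθ + μcosθ)/(cosθ − μsinθ).
sinθ + μcosθ = 0.5519 + 0.367×0.8339 = 0.8580; cosθ − μsinθ = 0.8339 − 0.367×0.5519 = 0.6313.
v² = 95.0 × 9.81 × 0.8580/0.6313 = 1267 m²/s², so v = 35.59 m/s.

35.6 m/s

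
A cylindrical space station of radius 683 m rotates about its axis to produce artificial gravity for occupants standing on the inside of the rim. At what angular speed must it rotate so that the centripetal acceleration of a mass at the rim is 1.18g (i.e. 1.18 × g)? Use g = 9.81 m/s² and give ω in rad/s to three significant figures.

Centripetal acceleration a_c = ω²r. Setting ω²r = 1.18g:
ω = √(1.18g / r) = √(1.18 × 9.81 / 683) = √0.01695 = 0.1302 rad/s.

0.130 rad/s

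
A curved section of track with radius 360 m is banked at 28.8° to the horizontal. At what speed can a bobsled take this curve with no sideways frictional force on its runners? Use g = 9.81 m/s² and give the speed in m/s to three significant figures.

On a frictionless banked curve, N sinθ = mv²/r and N cosθ = mg, so tanθ = v²/(rg).
v = √(r g tanθ) = √(360 × 9.81 × tan 28.8°) = √(360 × 9.81 × 0.5498) = √1942 = 44.06 m/s.

44.1 m/s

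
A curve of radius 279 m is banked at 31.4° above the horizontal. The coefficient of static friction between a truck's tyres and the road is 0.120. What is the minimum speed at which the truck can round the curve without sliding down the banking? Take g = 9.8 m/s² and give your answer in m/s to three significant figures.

35.3 m/s

At the minimum speed, friction acts up the slope at its limiting value f = μN. Radially (horizontal, toward centre): N sinθ − μN cosθ = mv²/r. Vertically: N cosθ + μN sinθ = mg.
Dividing: v² = r g (sinθ − μcosθ)/(cosθ + μsinθ).
sinθ − μcosθ = 0.5210 − 0.120×0.8536 = 0.4186; cosθ + μsinθ = 0.8536 + 0.120×0.5210 = 0.9161.
v² = 279 × 9.8 × 0.4186/0.9161 = 1249 m²/s², so v = 35.35 m/s.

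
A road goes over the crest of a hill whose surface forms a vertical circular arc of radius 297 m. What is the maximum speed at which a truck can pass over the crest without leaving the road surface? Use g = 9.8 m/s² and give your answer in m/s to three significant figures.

53.9 m/s

At the crest the centre of the circle is below the truck, so the net downward (centripetal) force is mg − N = mv²/r.
The truck leaves the road when N → 0, giving v_max = √(g r) = √(9.8 × 297) = 53.95 m/s.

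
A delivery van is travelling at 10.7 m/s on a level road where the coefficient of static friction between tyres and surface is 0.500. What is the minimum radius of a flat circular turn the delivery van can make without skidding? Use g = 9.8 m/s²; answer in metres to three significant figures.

At the limit, μ_s m g = m v²/r, so r_min = v²/(μ_s g) = (10.7)²/(0.500 × 9.8) = 114.5/4.900 = 23.37 m.

23.4 m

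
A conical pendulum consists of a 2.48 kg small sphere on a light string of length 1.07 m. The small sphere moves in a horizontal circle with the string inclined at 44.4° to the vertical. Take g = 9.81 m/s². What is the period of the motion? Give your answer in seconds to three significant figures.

1.75 s

r = L sinθ = 0.7486 m. From T sinθ = mω²r and T cosθ = mg: tanθ = ω²r/g, so ω² = g tanθ / r = g/(L cosθ).
ω = √(g/(L cosθ)) = √(9.81/(1.07 × 0.7145)) = √12.83 = 3.582 rad/s.
Period = 2π/ω = 1.754 s.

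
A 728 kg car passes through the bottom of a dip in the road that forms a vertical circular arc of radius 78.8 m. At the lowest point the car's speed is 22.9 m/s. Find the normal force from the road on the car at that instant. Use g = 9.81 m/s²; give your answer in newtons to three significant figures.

At the lowest point, N points up (toward the centre) and the weight mg points down (away from the centre), so the net inward force is N − mg = mv²/r.
N = m(v²/r + g) = 728 × ((22.9)²/78.8 + 9.81) = 728 × (6.655 + 9.81) = 728 × 16.46 = 11990 N.

12000 N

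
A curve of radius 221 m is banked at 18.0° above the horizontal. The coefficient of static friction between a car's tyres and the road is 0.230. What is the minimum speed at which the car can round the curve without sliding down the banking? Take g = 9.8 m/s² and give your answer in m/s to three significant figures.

At the minimum speed, friction acts up the slope at its limiting value f = μN. Radially (horizontal, toward centre): N sinθ − μN cosθ = mv²/r. Vertically: N cosθ + μN sinθ = mg.
Dividing: v² = r g (sinθ − μcosθ)/(cosθ + μsinθ).
sinθ − μcosθ = 0.3090 − 0.230×0.9511 = 0.09027; cosθ + μsinθ = 0.9511 + 0.230×0.3090 = 1.022.
v² = 221 × 9.8 × 0.09027/1.022 = 191.3 m²/s², so v = 13.83 m/s.

13.8 m/s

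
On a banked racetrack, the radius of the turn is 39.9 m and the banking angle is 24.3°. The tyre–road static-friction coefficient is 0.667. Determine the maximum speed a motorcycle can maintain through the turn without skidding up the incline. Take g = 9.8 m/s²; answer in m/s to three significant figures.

At the maximum speed, friction acts down the slope at its limiting value f = μN. Radially (horizontal, toward centre): N sinθ + μN cosθ = mv²/r. Vertically: N cosθ − μN sinθ = mg.
Dividing: v² = r g (sinθ + μcosθ)/(cosθ − μsinθ).
sinθ + μcosθ = 0.4115 + 0.667×0.9114 = 1.019; cosθ − μsinθ = 0.9114 − 0.667×0.4115 = 0.6369.
v² = 39.9 × 9.8 × 1.019/0.6369 = 625.8 m²/s², so v = 25.02 m/s.

25.0 m/s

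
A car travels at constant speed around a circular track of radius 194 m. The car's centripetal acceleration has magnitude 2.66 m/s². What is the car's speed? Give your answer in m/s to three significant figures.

a_c = v²/r ⇒ v = √(a_c · r) = √(2.66 × 194) = √516.0 = 22.72 m/s.

22.7 m/s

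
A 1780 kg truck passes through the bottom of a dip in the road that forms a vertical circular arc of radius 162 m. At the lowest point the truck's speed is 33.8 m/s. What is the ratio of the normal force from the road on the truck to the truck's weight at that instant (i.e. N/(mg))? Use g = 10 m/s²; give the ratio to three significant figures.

At the bottom, N − mg = mv²/r, so N = m(v²/r + g) and N/(mg) = v²/(rg) + 1 = (33.8)²/(162 × 10.0) + 1 = 0.7052 + 1 = 1.705.

1.71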